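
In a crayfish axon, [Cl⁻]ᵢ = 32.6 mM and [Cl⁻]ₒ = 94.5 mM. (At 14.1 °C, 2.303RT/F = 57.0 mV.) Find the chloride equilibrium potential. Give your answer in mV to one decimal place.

-26.3 mV

E = (57.0/z) · log₁₀([Cl⁻]_out/[Cl⁻]_in) with z = -1.
For an anion, dividing by z = -1 reverses the sign.
= (57.0/-1) · log₁₀(94.5/32.6) = -57.00 · log₁₀(2.899)
= -57.00 · (0.4622) = -26.35 mV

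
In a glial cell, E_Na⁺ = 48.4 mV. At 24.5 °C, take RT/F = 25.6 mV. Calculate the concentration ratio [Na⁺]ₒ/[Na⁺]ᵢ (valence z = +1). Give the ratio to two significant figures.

ln([out]/[in]) = E·z/(25.6) = 48.4 × 1 / 25.6 = 1.8906
[out]/[in] = e^(1.8906) = 6.624

6.6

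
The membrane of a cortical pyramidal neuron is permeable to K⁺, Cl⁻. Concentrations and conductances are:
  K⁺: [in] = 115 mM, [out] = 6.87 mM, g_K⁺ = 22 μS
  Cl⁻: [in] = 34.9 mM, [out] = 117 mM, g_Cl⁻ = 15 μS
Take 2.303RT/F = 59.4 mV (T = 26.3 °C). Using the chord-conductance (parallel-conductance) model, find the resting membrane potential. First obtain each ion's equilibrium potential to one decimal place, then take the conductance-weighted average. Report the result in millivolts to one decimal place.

E_K⁺ = (59.4/1)·log₁₀(6.87/115) = -72.7 mV
E_Cl⁻ = (59.4/-1)·log₁₀(117/34.9) = -31.2 mV
Vm = (Σ gᵢEᵢ)/(Σ gᵢ) = (22·-72.7 + 15·-31.2) / (22 + 15)
= -2067.40 / 37 = -55.88 mV

-55.9 mV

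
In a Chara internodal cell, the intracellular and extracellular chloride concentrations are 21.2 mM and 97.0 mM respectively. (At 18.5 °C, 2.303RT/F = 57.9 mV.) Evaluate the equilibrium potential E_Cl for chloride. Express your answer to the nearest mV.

E = (57.9/z) · log₁₀([Cl⁻]_out/[Cl⁻]_in) with z = -1.
For an anion, dividing by z = -1 reverses the sign.
= (57.9/-1) · log₁₀(97.0/21.2) = -57.90 · log₁₀(4.575)
= -57.90 · (0.6604) = -38.24 mV

-38 mV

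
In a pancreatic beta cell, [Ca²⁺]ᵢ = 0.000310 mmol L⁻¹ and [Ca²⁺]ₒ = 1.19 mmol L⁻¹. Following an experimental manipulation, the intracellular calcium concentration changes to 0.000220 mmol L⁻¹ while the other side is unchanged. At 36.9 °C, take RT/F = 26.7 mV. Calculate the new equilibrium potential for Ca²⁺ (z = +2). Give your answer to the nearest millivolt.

After the shift: [Ca²⁺]_out = 1.19, [Ca²⁺]_in = 0.000220 mmol L⁻¹.
E_new = (26.7/2)·ln(1.19/0.000220) = 13.35 · (8.5958) = 114.75 mV

115 mV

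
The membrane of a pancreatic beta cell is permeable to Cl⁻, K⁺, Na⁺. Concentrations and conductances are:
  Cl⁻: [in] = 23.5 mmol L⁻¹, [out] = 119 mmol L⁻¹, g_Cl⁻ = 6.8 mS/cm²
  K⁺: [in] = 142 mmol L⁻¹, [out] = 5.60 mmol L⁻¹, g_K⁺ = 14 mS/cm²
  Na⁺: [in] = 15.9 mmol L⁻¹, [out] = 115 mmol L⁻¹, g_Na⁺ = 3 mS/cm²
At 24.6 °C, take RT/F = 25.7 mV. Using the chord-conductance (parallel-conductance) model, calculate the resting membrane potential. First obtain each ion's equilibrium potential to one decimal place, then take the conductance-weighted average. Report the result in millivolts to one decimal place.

E_Cl⁻ = (25.7/-1)·ln(119/23.5) = -41.7 mV
E_K⁺ = (25.7/1)·ln(5.60/142) = -83.1 mV
E_Na⁺ = (25.7/1)·ln(115/15.9) = 50.9 mV
Vm = (Σ gᵢEᵢ)/(Σ gᵢ) = (6.8·-41.7 + 14·-83.1 + 3·50.9) / (6.8 + 14 + 3)
= -1294.26 / 23.8 = -54.38 mV

-54.4 mV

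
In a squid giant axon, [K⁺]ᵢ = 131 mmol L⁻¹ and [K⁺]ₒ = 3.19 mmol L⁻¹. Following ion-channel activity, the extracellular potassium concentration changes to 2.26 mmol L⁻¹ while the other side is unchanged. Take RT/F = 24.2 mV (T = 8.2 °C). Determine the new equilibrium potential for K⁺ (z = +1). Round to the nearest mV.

-98 mV

After the shift: [K⁺]_out = 2.26, [K⁺]_in = 131 mmol L⁻¹.
E_new = (24.2/1)·ln(2.26/131) = 24.20 · (-4.0598) = -98.25 mV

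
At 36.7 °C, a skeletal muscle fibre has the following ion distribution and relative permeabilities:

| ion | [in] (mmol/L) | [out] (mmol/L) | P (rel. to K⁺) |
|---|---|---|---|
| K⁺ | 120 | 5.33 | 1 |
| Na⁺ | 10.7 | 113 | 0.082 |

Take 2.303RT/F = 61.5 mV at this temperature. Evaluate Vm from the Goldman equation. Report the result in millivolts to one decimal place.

Vm = 61.5 · log₁₀[(Σ P·[cation]ₒ + Σ P·[anion]ᵢ) / (Σ P·[cation]ᵢ + Σ P·[anion]ₒ)]
Numerator = 1×5.33 + 0.082×113 = 14.6
Denominator = 1×120 + 0.082×10.7 = 120.9
Vm = 61.5 · log₁₀(0.12075) = 61.5 × (-0.9181) = -56.46 mV

-56.5 mV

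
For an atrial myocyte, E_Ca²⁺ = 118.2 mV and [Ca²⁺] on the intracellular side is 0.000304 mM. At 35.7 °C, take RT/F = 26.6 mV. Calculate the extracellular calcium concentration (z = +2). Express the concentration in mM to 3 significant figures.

2.20 mM

Nernst: E = (26.6/2) · ln([out]/[in]), so ln([out]/[in]) = 118.2 × 2 / 26.6 = 8.8872.
[out]/[in] = e^(8.8872) = 7239.
[out] = 7239 × 0.000304 = 2.201 mM.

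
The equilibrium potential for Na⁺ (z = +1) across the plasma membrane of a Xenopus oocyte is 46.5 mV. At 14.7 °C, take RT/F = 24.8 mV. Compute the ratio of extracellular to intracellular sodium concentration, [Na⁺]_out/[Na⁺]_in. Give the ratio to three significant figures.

ln([out]/[in]) = E·z/(24.8) = 46.5 × 1 / 24.8 = 1.8750
[out]/[in] = e^(1.8750) = 6.521

6.52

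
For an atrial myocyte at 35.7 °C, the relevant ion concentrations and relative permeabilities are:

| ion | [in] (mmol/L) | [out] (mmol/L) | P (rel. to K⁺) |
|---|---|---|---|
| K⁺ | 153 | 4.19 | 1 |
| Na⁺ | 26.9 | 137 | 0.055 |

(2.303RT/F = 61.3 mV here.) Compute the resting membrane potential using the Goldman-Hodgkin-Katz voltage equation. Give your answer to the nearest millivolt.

Vm = 61.3 · log₁₀[(Σ P·[cation]ₒ + Σ P·[anion]ᵢ) / (Σ P·[cation]ᵢ + Σ P·[anion]ₒ)]
Numerator = 1×4.19 + 0.055×137 = 11.73
Denominator = 1×153 + 0.055×26.9 = 154.5
Vm = 61.3 · log₁₀(0.0759) = 61.3 × (-1.1198) = -68.64 mV

-69 mV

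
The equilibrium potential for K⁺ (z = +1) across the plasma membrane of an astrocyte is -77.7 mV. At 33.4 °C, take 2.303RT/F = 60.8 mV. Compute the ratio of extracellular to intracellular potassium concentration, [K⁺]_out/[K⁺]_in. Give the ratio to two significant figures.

log₁₀([out]/[in]) = E·z/(60.8) = -77.7 × 1 / 60.8 = -1.2780
[out]/[in] = 10^(-1.2780) = 0.05273

0.053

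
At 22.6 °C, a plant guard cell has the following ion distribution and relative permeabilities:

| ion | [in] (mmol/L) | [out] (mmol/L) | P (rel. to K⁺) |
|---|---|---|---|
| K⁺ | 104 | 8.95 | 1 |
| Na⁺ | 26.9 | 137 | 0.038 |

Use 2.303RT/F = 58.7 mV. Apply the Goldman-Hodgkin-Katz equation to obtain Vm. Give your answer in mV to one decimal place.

-51.1 mV

Vm = 58.7 · log₁₀[(Σ P·[cation]ₒ + Σ P·[anion]ᵢ) / (Σ P·[cation]ᵢ + Σ P·[anion]ₒ)]
Numerator = 1×8.95 + 0.038×137 = 14.16
Denominator = 1×104 + 0.038×26.9 = 105
Vm = 58.7 · log₁₀(0.13479) = 58.7 × (-0.8703) = -51.09 mV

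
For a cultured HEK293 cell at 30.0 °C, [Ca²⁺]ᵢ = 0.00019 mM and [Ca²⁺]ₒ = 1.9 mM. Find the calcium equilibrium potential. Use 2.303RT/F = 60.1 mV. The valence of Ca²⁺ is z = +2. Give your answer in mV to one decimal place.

120.2 mV

E = (60.1/z) · log₁₀([Ca²⁺]_out/[Ca²⁺]_in) with z = +2.
= (60.1/2) · log₁₀(1.9/0.00019) = 30.05 · log₁₀(1e+04)
= 30.05 · (4.0000) = 120.20 mV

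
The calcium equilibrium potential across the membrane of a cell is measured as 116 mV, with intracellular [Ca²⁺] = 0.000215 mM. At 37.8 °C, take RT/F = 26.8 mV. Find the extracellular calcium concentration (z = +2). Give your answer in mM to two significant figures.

Nernst: E = (26.8/2) · ln([out]/[in]), so ln([out]/[in]) = 116.0 × 2 / 26.8 = 8.6567.
[out]/[in] = e^(8.6567) = 5749.
[out] = 5749 × 0.000215 = 1.236 mM.

1.2 mM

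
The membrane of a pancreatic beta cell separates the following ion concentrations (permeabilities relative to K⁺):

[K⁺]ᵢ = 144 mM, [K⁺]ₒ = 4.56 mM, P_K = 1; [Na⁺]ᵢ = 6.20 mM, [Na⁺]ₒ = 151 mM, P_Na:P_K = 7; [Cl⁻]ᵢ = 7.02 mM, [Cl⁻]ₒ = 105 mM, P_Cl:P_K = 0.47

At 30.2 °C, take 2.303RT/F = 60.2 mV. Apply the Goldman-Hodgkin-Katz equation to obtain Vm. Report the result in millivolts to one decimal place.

39.3 mV

Vm = 60.2 · log₁₀[(Σ P·[cation]ₒ + Σ P·[anion]ᵢ) / (Σ P·[cation]ᵢ + Σ P·[anion]ₒ)]
Numerator = 1×4.56 + 7×151 + 0.47×7.02 = 1065
Denominator = 1×144 + 7×6.20 + 0.47×105 = 236.8
Vm = 60.2 · log₁₀(4.4978) = 60.2 × (0.6530) = 39.31 mV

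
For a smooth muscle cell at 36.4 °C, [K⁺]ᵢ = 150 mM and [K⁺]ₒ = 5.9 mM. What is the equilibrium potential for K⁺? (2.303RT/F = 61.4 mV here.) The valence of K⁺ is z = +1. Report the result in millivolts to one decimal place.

E = (61.4/z) · log₁₀([K⁺]_out/[K⁺]_in) with z = +1.
= (61.4/1) · log₁₀(5.9/150) = 61.40 · log₁₀(0.03933)
= 61.40 · (-1.4052) = -86.28 mV

-86.3 mV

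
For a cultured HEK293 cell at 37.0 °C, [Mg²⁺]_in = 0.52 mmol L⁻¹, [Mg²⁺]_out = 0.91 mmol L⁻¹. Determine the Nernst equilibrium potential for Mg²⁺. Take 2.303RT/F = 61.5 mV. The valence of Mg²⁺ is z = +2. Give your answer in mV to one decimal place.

7.5 mV

E = (61.5/z) · log₁₀([Mg²⁺]_out/[Mg²⁺]_in) with z = +2.
= (61.5/2) · log₁₀(0.91/0.52) = 30.75 · log₁₀(1.75)
= 30.75 · (0.2430) = 7.47 mV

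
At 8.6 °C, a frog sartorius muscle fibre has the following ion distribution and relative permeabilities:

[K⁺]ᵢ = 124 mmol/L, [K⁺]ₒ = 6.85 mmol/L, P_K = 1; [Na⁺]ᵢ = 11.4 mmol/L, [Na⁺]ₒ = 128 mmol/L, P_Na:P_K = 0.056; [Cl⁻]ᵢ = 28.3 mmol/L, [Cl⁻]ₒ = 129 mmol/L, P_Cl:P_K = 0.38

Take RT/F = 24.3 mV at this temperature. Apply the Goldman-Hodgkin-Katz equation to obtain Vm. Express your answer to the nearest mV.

Vm = 24.3 · ln[(Σ P·[cation]ₒ + Σ P·[anion]ᵢ) / (Σ P·[cation]ᵢ + Σ P·[anion]ₒ)]
Numerator = 1×6.85 + 0.056×128 + 0.38×28.3 = 24.77
Denominator = 1×124 + 0.056×11.4 + 0.38×129 = 173.7
Vm = 24.3 · ln(0.14265) = 24.3 × (-1.9474) = -47.32 mV

-47 mV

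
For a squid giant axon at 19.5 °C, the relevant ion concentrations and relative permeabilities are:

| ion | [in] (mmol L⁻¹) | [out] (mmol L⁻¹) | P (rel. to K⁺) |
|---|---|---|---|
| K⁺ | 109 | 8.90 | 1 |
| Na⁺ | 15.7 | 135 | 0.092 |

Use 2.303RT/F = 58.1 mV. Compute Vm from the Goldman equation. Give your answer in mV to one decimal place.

Vm = 58.1 · log₁₀[(Σ P·[cation]ₒ + Σ P·[anion]ᵢ) / (Σ P·[cation]ᵢ + Σ P·[anion]ₒ)]
Numerator = 1×8.90 + 0.092×135 = 21.32
Denominator = 1×109 + 0.092×15.7 = 110.4
Vm = 58.1 · log₁₀(0.19304) = 58.1 × (-0.7144) = -41.50 mV

-41.5 mV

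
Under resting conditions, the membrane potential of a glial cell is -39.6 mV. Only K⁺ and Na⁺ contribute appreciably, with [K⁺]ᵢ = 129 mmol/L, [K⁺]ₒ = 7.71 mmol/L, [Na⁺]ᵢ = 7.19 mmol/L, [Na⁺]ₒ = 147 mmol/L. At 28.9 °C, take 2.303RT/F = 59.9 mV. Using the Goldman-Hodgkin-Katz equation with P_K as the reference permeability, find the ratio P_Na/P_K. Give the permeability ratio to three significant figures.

Let α = P_Na/P_K. GHK: Vm = 59.9·log₁₀[(Kₒ + α·Naₒ)/(Kᵢ + α·Naᵢ)].
10^(Vm/59.9) = 10^(-39.6/59.9) = 0.21822
So 0.21822·(Kᵢ + α·Naᵢ) = Kₒ + α·Naₒ → α = (0.21822·129.0 − 7.71) / (147.0 − 0.21822·7.19)
α = (28.15 − 7.71) / (147.0 − 1.569) = 20.44/145.4 = 0.1406

0.141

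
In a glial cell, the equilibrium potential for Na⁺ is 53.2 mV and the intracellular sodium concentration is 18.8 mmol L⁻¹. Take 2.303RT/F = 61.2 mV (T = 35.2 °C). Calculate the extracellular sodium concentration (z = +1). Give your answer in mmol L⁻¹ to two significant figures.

Nernst: E = (61.2/1) · log₁₀([out]/[in]), so log₁₀([out]/[in]) = 53.2 × 1 / 61.2 = 0.8693.
[out]/[in] = 10^(0.8693) = 7.401.
[out] = 7.401 × 18.8 = 139.1 mmol L⁻¹.

140 mmol L⁻¹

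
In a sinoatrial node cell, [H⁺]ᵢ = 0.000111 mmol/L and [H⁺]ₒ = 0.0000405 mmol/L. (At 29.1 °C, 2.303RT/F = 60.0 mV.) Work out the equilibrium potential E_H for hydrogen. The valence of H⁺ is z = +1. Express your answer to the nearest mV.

-26 mV

E = (60.0/z) · log₁₀([H⁺]_out/[H⁺]_in) with z = +1.
= (60.0/1) · log₁₀(0.0000405/0.000111) = 60.00 · log₁₀(0.3649)
= 60.00 · (-0.4379) = -26.27 mV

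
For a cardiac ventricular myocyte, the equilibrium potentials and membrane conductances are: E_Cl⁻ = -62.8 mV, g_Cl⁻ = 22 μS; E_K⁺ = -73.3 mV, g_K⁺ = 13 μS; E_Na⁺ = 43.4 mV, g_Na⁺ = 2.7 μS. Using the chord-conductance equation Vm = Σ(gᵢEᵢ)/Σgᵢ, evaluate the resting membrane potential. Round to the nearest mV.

-59 mV

Σ gᵢEᵢ = 22·(-62.8) + 13·(-73.3) + 2.7·(43.4) = -2217.32
Σ gᵢ = 22 + 13 + 2.7 = 37.7
Vm = -2217.32 / 37.7 = -58.81 mV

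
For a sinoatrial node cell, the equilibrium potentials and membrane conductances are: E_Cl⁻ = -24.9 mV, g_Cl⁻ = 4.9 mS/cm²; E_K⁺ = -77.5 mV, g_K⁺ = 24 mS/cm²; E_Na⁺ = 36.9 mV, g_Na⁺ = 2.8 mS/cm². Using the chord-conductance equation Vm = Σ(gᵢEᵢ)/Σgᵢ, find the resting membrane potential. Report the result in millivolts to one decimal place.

-59.3 mV

Σ gᵢEᵢ = 4.9·(-24.9) + 24·(-77.5) + 2.8·(36.9) = -1878.69
Σ gᵢ = 4.9 + 24 + 2.8 = 31.7
Vm = -1878.69 / 31.7 = -59.26 mV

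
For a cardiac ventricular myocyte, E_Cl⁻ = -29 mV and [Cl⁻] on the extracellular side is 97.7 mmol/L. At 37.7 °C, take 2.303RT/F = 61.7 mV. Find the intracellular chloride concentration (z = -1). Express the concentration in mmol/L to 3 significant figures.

33.1 mmol/L

Nernst: E = (61.7/-1) · log₁₀([out]/[in]), so log₁₀([out]/[in]) = -29.0 × -1 / 61.7 = 0.4700.
[out]/[in] = 10^(0.4700) = 2.951.
[in] = 97.7 / 2.951 = 33.1 mmol/L.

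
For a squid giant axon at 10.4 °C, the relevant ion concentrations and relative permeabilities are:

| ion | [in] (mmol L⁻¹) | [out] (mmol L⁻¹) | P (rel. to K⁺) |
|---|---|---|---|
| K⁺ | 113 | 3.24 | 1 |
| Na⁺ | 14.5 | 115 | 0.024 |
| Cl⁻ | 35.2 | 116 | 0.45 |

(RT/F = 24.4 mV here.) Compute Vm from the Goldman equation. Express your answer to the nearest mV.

-49 mV

Vm = 24.4 · ln[(Σ P·[cation]ₒ + Σ P·[anion]ᵢ) / (Σ P·[cation]ᵢ + Σ P·[anion]ₒ)]
Numerator = 1×3.24 + 0.024×115 + 0.45×35.2 = 21.84
Denominator = 1×113 + 0.024×14.5 + 0.45×116 = 165.5
Vm = 24.4 · ln(0.13193) = 24.4 × (-2.0255) = -49.42 mV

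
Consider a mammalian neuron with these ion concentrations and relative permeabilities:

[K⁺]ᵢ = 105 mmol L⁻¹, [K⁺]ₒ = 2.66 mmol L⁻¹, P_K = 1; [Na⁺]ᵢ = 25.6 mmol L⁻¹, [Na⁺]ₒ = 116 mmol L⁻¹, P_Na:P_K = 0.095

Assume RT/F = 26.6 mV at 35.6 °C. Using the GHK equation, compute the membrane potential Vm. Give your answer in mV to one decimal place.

Vm = 26.6 · ln[(Σ P·[cation]ₒ + Σ P·[anion]ᵢ) / (Σ P·[cation]ᵢ + Σ P·[anion]ₒ)]
Numerator = 1×2.66 + 0.095×116 = 13.68
Denominator = 1×105 + 0.095×25.6 = 107.4
Vm = 26.6 · ln(0.12734) = 26.6 × (-2.0609) = -54.82 mV

-54.8 mV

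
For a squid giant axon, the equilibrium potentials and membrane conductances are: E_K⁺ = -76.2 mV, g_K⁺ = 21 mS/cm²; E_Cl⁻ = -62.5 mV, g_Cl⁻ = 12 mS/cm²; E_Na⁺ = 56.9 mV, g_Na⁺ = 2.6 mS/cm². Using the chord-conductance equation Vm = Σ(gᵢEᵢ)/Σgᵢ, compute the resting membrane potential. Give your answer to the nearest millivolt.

Σ gᵢEᵢ = 21·(-76.2) + 12·(-62.5) + 2.6·(56.9) = -2202.26
Σ gᵢ = 21 + 12 + 2.6 = 35.6
Vm = -2202.26 / 35.6 = -61.86 mV

-62 mV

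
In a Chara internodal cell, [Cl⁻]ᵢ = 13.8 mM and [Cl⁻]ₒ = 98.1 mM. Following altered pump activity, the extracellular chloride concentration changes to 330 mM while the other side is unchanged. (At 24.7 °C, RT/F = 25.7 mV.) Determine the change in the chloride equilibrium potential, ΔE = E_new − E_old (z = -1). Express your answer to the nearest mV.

-31 mV

E_old = (25.7/-1)·ln(98.1/13.8) = -50.41 mV
E_new = (25.7/-1)·ln(330/13.8) = -81.58 mV
ΔE = -81.58 − (-50.41) = -31.18 mV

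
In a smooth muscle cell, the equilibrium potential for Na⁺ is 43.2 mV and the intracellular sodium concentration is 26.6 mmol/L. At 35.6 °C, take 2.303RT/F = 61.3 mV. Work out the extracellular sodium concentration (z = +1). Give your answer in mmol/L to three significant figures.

135 mmol/L

Nernst: E = (61.3/1) · log₁₀([out]/[in]), so log₁₀([out]/[in]) = 43.2 × 1 / 61.3 = 0.7047.
[out]/[in] = 10^(0.7047) = 5.067.
[out] = 5.067 × 26.6 = 134.8 mmol/L.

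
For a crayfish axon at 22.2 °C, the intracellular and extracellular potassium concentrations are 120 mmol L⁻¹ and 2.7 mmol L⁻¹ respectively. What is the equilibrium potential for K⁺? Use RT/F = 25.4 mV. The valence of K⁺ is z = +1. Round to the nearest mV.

E = (25.4/z) · ln([K⁺]_out/[K⁺]_in) with z = +1.
= (25.4/1) · ln(2.7/120) = 25.40 · ln(0.0225)
= 25.40 · (-3.7942) = -96.37 mV

-96 mV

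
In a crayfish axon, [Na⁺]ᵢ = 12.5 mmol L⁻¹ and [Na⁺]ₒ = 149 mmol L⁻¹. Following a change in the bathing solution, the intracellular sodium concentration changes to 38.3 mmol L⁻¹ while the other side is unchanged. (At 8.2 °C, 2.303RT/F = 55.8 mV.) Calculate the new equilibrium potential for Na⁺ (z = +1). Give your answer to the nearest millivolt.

33 mV

After the shift: [Na⁺]_out = 149, [Na⁺]_in = 38.3 mmol L⁻¹.
E_new = (55.8/1)·log₁₀(149/38.3) = 55.80 · (0.5900) = 32.92 mV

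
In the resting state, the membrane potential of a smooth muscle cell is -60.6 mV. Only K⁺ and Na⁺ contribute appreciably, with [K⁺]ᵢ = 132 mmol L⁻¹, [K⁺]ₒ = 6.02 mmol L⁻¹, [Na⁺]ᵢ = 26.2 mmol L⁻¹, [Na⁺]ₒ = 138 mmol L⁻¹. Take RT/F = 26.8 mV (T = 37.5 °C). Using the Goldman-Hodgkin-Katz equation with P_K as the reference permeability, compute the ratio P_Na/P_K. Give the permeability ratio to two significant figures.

0.057

Let α = P_Na/P_K. GHK: Vm = 26.8·ln[(Kₒ + α·Naₒ)/(Kᵢ + α·Naᵢ)].
e^(Vm/26.8) = e^(-60.6/26.8) = 0.10423
So 0.10423·(Kᵢ + α·Naᵢ) = Kₒ + α·Naₒ → α = (0.10423·132.0 − 6.02) / (138.0 − 0.10423·26.2)
α = (13.76 − 6.02) / (138.0 − 2.731) = 7.738/135.3 = 0.0572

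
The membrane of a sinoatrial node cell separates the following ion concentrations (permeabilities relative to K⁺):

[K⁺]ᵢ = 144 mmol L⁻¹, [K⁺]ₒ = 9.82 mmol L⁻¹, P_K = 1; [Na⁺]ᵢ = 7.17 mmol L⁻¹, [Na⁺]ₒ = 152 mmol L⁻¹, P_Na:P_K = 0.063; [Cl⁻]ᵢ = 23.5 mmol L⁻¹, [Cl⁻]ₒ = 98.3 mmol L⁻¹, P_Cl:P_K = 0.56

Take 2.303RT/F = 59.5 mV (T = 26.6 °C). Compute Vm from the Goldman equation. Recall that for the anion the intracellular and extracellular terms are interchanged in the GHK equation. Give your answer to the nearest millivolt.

-47 mV

Vm = 59.5 · log₁₀[(Σ P·[cation]ₒ + Σ P·[anion]ᵢ) / (Σ P·[cation]ᵢ + Σ P·[anion]ₒ)]
Numerator = 1×9.82 + 0.063×152 + 0.56×23.5 = 32.56
Denominator = 1×144 + 0.063×7.17 + 0.56×98.3 = 199.5
Vm = 59.5 · log₁₀(0.16319) = 59.5 × (-0.7873) = -46.85 mV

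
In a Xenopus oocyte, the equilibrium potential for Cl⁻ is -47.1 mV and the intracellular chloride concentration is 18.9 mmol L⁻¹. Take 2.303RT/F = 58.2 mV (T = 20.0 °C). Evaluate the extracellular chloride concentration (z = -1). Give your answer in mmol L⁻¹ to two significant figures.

120 mmol L⁻¹

Nernst: E = (58.2/-1) · log₁₀([out]/[in]), so log₁₀([out]/[in]) = -47.1 × -1 / 58.2 = 0.8093.
[out]/[in] = 10^(0.8093) = 6.446.
[out] = 6.446 × 18.9 = 121.8 mmol L⁻¹.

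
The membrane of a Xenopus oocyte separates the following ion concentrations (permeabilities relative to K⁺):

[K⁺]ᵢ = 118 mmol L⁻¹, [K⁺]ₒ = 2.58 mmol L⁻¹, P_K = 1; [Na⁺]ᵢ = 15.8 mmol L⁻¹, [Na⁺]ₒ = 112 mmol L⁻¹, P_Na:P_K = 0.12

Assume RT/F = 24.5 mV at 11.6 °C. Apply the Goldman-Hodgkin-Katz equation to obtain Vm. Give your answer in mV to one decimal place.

Vm = 24.5 · ln[(Σ P·[cation]ₒ + Σ P·[anion]ᵢ) / (Σ P·[cation]ᵢ + Σ P·[anion]ₒ)]
Numerator = 1×2.58 + 0.12×112 = 16.02
Denominator = 1×118 + 0.12×15.8 = 119.9
Vm = 24.5 · ln(0.13362) = 24.5 × (-2.0128) = -49.31 mV

-49.3 mV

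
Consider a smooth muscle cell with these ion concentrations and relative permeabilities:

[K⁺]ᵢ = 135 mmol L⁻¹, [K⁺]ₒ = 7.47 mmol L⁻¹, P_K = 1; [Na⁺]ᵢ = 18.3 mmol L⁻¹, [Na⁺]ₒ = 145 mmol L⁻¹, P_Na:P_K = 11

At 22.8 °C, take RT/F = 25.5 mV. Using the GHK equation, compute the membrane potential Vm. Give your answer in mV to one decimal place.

39.8 mV

Vm = 25.5 · ln[(Σ P·[cation]ₒ + Σ P·[anion]ᵢ) / (Σ P·[cation]ᵢ + Σ P·[anion]ₒ)]
Numerator = 1×7.47 + 11×145 = 1602
Denominator = 1×135 + 11×18.3 = 336.3
Vm = 25.5 · ln(4.765) = 25.5 × (1.5613) = 39.81 mV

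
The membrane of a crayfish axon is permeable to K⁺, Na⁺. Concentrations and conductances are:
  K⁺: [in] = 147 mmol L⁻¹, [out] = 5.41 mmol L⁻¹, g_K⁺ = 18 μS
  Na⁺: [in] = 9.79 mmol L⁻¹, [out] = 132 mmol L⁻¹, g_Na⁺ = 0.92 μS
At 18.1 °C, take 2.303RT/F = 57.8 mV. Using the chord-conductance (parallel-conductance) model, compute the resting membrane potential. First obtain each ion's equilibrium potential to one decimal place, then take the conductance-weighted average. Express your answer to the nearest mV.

E_K⁺ = (57.8/1)·log₁₀(5.41/147) = -82.9 mV
E_Na⁺ = (57.8/1)·log₁₀(132/9.79) = 65.3 mV
Vm = (Σ gᵢEᵢ)/(Σ gᵢ) = (18·-82.9 + 0.92·65.3) / (18 + 0.92)
= -1432.12 / 18.92 = -75.69 mV

-76 mV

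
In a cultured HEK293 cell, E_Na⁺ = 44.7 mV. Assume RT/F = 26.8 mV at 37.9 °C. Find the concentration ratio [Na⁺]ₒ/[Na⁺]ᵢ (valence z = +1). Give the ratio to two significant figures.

ln([out]/[in]) = E·z/(26.8) = 44.7 × 1 / 26.8 = 1.6679
[out]/[in] = e^(1.6679) = 5.301

5.3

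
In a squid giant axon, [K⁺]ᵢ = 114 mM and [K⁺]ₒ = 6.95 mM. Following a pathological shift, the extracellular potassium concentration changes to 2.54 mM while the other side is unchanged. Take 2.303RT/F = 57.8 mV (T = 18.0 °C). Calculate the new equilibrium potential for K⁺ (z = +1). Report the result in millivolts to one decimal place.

-95.5 mV

After the shift: [K⁺]_out = 2.54, [K⁺]_in = 114 mM.
E_new = (57.8/1)·log₁₀(2.54/114) = 57.80 · (-1.6521) = -95.49 mV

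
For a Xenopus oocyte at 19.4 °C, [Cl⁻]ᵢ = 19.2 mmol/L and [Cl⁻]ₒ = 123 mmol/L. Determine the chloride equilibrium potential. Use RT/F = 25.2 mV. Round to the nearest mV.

-47 mV

E = (25.2/z) · ln([Cl⁻]_out/[Cl⁻]_in) with z = -1.
For an anion, dividing by z = -1 reverses the sign.
= (25.2/-1) · ln(123/19.2) = -25.20 · ln(6.406)
= -25.20 · (1.8573) = -46.80 mV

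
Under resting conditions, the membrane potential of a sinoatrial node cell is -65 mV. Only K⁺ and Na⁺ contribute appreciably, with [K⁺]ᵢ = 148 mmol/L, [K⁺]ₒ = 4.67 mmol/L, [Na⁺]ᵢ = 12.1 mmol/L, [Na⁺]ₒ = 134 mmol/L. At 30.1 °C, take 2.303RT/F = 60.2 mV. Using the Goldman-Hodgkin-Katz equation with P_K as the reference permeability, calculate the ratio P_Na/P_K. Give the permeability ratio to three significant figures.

Let α = P_Na/P_K. GHK: Vm = 60.2·log₁₀[(Kₒ + α·Naₒ)/(Kᵢ + α·Naᵢ)].
10^(Vm/60.2) = 10^(-65.0/60.2) = 0.083227
So 0.083227·(Kᵢ + α·Naᵢ) = Kₒ + α·Naₒ → α = (0.083227·148.0 − 4.67) / (134.0 − 0.083227·12.1)
α = (12.32 − 4.67) / (134.0 − 1.007) = 7.648/133 = 0.0575

0.0575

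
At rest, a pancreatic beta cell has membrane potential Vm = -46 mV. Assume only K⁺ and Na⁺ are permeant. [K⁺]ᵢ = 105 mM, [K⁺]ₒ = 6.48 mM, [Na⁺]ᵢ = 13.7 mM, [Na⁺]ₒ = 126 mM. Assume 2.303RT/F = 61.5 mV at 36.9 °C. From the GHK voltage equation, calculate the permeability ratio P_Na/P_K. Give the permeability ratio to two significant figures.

Let α = P_Na/P_K. GHK: Vm = 61.5·log₁₀[(Kₒ + α·Naₒ)/(Kᵢ + α·Naᵢ)].
10^(Vm/61.5) = 10^(-46.0/61.5) = 0.17866
So 0.17866·(Kᵢ + α·Naᵢ) = Kₒ + α·Naₒ → α = (0.17866·105.0 − 6.48) / (126.0 − 0.17866·13.7)
α = (18.76 − 6.48) / (126.0 − 2.448) = 12.28/123.6 = 0.09939

0.099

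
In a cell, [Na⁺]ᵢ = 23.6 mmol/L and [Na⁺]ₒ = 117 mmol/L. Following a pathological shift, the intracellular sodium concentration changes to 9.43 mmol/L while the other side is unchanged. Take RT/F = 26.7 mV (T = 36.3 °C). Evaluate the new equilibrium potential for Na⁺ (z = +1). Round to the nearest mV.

67 mV

After the shift: [Na⁺]_out = 117, [Na⁺]_in = 9.43 mmol/L.
E_new = (26.7/1)·ln(117/9.43) = 26.70 · (2.5183) = 67.24 mV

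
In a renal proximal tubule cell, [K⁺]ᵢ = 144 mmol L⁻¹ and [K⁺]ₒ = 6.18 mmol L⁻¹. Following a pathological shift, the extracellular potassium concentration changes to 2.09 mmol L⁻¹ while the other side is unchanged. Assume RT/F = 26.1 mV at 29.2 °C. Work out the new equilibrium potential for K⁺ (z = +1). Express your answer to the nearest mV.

After the shift: [K⁺]_out = 2.09, [K⁺]_in = 144 mmol L⁻¹.
E_new = (26.1/1)·ln(2.09/144) = 26.10 · (-4.2326) = -110.47 mV

-110 mV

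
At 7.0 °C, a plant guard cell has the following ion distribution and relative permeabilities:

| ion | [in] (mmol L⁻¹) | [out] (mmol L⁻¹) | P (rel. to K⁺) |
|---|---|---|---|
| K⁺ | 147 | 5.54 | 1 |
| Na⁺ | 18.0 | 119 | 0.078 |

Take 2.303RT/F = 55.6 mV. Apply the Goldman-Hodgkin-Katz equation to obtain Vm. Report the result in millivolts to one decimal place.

-55.6 mV

Vm = 55.6 · log₁₀[(Σ P·[cation]ₒ + Σ P·[anion]ᵢ) / (Σ P·[cation]ᵢ + Σ P·[anion]ₒ)]
Numerator = 1×5.54 + 0.078×119 = 14.82
Denominator = 1×147 + 0.078×18.0 = 148.4
Vm = 55.6 · log₁₀(0.099876) = 55.6 × (-1.0005) = -55.63 mV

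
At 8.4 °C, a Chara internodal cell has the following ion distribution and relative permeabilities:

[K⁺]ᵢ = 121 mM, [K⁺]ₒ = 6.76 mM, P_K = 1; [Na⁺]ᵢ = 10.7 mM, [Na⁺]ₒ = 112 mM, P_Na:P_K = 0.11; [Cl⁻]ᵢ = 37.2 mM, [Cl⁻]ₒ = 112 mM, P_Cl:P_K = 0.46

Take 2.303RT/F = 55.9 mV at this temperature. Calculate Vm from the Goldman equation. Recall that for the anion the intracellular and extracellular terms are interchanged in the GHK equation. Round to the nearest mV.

Vm = 55.9 · log₁₀[(Σ P·[cation]ₒ + Σ P·[anion]ᵢ) / (Σ P·[cation]ᵢ + Σ P·[anion]ₒ)]
Numerator = 1×6.76 + 0.11×112 + 0.46×37.2 = 36.19
Denominator = 1×121 + 0.11×10.7 + 0.46×112 = 173.7
Vm = 55.9 · log₁₀(0.20836) = 55.9 × (-0.6812) = -38.08 mV

-38 mV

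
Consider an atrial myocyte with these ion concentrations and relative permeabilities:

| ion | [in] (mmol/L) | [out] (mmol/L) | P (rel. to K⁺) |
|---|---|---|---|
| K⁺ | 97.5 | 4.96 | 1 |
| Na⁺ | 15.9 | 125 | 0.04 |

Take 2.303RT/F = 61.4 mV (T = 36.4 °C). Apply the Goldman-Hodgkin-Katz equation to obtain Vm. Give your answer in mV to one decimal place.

-61.0 mV

Vm = 61.4 · log₁₀[(Σ P·[cation]ₒ + Σ P·[anion]ᵢ) / (Σ P·[cation]ᵢ + Σ P·[anion]ₒ)]
Numerator = 1×4.96 + 0.04×125 = 9.96
Denominator = 1×97.5 + 0.04×15.9 = 98.14
Vm = 61.4 · log₁₀(0.10149) = 61.4 × (-0.9936) = -61.01 mV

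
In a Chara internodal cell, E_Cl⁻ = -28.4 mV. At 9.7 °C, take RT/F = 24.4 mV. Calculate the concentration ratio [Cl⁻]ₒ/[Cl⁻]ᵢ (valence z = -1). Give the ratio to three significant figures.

3.20

ln([out]/[in]) = E·z/(24.4) = -28.4 × -1 / 24.4 = 1.1639
[out]/[in] = e^(1.1639) = 3.203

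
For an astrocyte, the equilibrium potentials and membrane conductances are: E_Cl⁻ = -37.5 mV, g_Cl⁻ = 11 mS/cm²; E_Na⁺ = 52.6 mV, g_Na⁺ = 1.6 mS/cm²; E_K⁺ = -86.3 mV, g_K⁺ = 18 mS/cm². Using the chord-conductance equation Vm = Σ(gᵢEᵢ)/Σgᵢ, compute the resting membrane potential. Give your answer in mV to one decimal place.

Σ gᵢEᵢ = 11·(-37.5) + 1.6·(52.6) + 18·(-86.3) = -1881.74
Σ gᵢ = 11 + 1.6 + 18 = 30.6
Vm = -1881.74 / 30.6 = -61.49 mV

-61.5 mV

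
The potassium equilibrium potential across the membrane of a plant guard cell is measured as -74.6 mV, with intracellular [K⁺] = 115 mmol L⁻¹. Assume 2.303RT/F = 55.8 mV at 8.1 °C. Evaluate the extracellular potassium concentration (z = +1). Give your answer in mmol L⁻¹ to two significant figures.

Nernst: E = (55.8/1) · log₁₀([out]/[in]), so log₁₀([out]/[in]) = -74.6 × 1 / 55.8 = -1.3369.
[out]/[in] = 10^(-1.3369) = 0.04603.
[out] = 0.04603 × 115 = 5.294 mmol L⁻¹.

5.3 mmol L⁻¹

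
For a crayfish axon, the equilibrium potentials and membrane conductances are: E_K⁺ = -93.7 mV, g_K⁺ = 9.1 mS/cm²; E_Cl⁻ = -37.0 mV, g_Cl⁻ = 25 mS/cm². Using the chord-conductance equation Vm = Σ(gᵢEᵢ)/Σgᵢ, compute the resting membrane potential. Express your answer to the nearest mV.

Σ gᵢEᵢ = 9.1·(-93.7) + 25·(-37.0) = -1777.67
Σ gᵢ = 9.1 + 25 = 34.1
Vm = -1777.67 / 34.1 = -52.13 mV

-52 mV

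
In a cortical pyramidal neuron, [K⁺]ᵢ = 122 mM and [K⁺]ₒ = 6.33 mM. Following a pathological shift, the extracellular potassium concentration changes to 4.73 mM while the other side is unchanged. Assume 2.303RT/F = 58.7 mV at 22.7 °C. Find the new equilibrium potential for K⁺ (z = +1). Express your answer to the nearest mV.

After the shift: [K⁺]_out = 4.73, [K⁺]_in = 122 mM.
E_new = (58.7/1)·log₁₀(4.73/122) = 58.70 · (-1.4115) = -82.85 mV

-83 mV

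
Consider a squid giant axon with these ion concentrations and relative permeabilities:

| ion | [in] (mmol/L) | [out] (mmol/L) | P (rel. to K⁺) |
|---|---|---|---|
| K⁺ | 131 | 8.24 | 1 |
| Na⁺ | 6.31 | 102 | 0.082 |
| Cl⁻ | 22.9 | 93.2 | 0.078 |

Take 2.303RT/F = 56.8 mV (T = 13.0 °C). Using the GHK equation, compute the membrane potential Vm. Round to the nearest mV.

Vm = 56.8 · log₁₀[(Σ P·[cation]ₒ + Σ P·[anion]ᵢ) / (Σ P·[cation]ᵢ + Σ P·[anion]ₒ)]
Numerator = 1×8.24 + 0.082×102 + 0.078×22.9 = 18.39
Denominator = 1×131 + 0.082×6.31 + 0.078×93.2 = 138.8
Vm = 56.8 · log₁₀(0.13251) = 56.8 × (-0.8778) = -49.86 mV

-50 mV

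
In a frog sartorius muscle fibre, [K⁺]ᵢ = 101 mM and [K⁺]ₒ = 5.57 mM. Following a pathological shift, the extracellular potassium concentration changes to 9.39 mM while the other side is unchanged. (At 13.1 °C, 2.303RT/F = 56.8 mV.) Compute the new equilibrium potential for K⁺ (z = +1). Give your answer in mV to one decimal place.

After the shift: [K⁺]_out = 9.39, [K⁺]_in = 101 mM.
E_new = (56.8/1)·log₁₀(9.39/101) = 56.80 · (-1.0317) = -58.60 mV

-58.6 mV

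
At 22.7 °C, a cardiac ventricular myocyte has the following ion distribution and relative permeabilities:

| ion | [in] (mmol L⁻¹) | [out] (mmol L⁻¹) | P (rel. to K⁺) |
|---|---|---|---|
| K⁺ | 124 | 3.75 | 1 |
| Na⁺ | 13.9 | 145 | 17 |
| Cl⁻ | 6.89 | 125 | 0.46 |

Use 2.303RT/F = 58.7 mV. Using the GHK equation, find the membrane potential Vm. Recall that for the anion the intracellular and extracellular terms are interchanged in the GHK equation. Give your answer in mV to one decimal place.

Vm = 58.7 · log₁₀[(Σ P·[cation]ₒ + Σ P·[anion]ᵢ) / (Σ P·[cation]ᵢ + Σ P·[anion]ₒ)]
Numerator = 1×3.75 + 17×145 + 0.46×6.89 = 2472
Denominator = 1×124 + 17×13.9 + 0.46×125 = 417.8
Vm = 58.7 · log₁₀(5.9165) = 58.7 × (0.7721) = 45.32 mV

45.3 mV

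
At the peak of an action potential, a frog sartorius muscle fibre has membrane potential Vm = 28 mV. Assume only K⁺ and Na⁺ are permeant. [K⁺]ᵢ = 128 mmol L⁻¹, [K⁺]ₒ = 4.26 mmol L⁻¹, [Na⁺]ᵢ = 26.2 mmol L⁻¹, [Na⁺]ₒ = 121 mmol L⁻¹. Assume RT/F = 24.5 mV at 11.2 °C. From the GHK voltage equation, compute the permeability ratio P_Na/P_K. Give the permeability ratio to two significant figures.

10

Let α = P_Na/P_K. GHK: Vm = 24.5·ln[(Kₒ + α·Naₒ)/(Kᵢ + α·Naᵢ)].
e^(Vm/24.5) = e^(28.0/24.5) = 3.1357
So 3.1357·(Kᵢ + α·Naᵢ) = Kₒ + α·Naₒ → α = (3.1357·128.0 − 4.26) / (121.0 − 3.1357·26.2)
α = (401.4 − 4.26) / (121.0 − 82.16) = 397.1/38.84 = 10.22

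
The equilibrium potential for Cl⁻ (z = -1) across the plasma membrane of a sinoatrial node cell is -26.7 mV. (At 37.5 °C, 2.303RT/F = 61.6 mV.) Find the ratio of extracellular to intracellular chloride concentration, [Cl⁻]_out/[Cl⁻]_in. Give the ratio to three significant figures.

2.71

log₁₀([out]/[in]) = E·z/(61.6) = -26.7 × -1 / 61.6 = 0.4334
[out]/[in] = 10^(0.4334) = 2.713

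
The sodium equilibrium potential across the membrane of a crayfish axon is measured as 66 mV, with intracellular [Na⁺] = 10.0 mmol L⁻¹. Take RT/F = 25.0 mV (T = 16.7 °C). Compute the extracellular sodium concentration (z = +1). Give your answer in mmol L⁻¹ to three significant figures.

140 mmol L⁻¹

Nernst: E = (25.0/1) · ln([out]/[in]), so ln([out]/[in]) = 66.0 × 1 / 25.0 = 2.6400.
[out]/[in] = e^(2.6400) = 14.01.
[out] = 14.01 × 10.0 = 140.1 mmol L⁻¹.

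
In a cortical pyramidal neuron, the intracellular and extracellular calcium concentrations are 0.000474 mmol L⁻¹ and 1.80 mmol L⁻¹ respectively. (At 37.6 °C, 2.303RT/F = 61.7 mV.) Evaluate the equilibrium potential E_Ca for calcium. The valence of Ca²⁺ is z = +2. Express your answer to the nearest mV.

110 mV

E = (61.7/z) · log₁₀([Ca²⁺]_out/[Ca²⁺]_in) with z = +2.
= (61.7/2) · log₁₀(1.80/0.000474) = 30.85 · log₁₀(3797)
= 30.85 · (3.5795) = 110.43 mV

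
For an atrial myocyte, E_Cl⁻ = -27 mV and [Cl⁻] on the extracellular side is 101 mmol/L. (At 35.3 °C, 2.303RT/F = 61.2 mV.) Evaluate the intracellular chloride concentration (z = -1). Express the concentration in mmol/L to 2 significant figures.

Nernst: E = (61.2/-1) · log₁₀([out]/[in]), so log₁₀([out]/[in]) = -27.0 × -1 / 61.2 = 0.4412.
[out]/[in] = 10^(0.4412) = 2.762.
[in] = 101 / 2.762 = 36.57 mmol/L.

37 mmol/L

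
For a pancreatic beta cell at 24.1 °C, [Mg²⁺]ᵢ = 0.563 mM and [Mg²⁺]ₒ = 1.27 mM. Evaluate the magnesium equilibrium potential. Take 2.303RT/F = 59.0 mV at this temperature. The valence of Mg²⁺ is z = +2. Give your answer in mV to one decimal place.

10.4 mV

E = (59.0/z) · log₁₀([Mg²⁺]_out/[Mg²⁺]_in) with z = +2.
= (59.0/2) · log₁₀(1.27/0.563) = 29.50 · log₁₀(2.256)
= 29.50 · (0.3533) = 10.42 mV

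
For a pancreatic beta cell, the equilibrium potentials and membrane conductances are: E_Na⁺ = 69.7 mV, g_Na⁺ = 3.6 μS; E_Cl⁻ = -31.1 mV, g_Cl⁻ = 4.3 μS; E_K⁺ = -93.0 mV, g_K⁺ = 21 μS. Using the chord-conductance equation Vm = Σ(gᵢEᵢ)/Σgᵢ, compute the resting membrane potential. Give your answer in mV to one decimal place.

-63.5 mV

Σ gᵢEᵢ = 3.6·(69.7) + 4.3·(-31.1) + 21·(-93.0) = -1835.81
Σ gᵢ = 3.6 + 4.3 + 21 = 28.9
Vm = -1835.81 / 28.9 = -63.52 mV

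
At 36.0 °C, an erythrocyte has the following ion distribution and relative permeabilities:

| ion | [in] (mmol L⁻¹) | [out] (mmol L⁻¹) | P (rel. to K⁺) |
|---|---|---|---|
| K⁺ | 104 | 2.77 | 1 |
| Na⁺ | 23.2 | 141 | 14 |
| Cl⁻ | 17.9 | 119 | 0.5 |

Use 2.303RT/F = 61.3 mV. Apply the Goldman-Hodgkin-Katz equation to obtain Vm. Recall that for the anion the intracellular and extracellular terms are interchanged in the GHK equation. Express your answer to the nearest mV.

Vm = 61.3 · log₁₀[(Σ P·[cation]ₒ + Σ P·[anion]ᵢ) / (Σ P·[cation]ᵢ + Σ P·[anion]ₒ)]
Numerator = 1×2.77 + 14×141 + 0.5×17.9 = 1986
Denominator = 1×104 + 14×23.2 + 0.5×119 = 488.3
Vm = 61.3 · log₁₀(4.0666) = 61.3 × (0.6092) = 37.35 mV

37 mV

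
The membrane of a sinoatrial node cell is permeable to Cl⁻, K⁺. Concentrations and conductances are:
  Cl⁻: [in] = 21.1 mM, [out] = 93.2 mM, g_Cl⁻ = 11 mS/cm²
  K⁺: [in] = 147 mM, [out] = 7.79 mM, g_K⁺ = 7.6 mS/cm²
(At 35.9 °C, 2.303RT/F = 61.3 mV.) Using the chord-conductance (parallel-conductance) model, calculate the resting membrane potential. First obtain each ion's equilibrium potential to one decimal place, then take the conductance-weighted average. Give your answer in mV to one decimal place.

E_Cl⁻ = (61.3/-1)·log₁₀(93.2/21.1) = -39.5 mV
E_K⁺ = (61.3/1)·log₁₀(7.79/147) = -78.2 mV
Vm = (Σ gᵢEᵢ)/(Σ gᵢ) = (11·-39.5 + 7.6·-78.2) / (11 + 7.6)
= -1028.82 / 18.6 = -55.31 mV

-55.3 mV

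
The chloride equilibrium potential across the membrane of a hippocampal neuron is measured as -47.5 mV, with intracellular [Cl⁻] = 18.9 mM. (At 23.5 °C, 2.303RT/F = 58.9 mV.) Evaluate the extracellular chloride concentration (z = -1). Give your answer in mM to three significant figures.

Nernst: E = (58.9/-1) · log₁₀([out]/[in]), so log₁₀([out]/[in]) = -47.5 × -1 / 58.9 = 0.8065.
[out]/[in] = 10^(0.8065) = 6.404.
[out] = 6.404 × 18.9 = 121 mM.

121 mM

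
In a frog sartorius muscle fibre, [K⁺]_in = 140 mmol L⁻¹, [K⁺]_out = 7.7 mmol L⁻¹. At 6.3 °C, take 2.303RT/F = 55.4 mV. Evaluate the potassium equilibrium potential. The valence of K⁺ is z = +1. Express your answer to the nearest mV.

-70 mV

E = (55.4/z) · log₁₀([K⁺]_out/[K⁺]_in) with z = +1.
= (55.4/1) · log₁₀(7.7/140) = 55.40 · log₁₀(0.055)
= 55.40 · (-1.2596) = -69.78 mV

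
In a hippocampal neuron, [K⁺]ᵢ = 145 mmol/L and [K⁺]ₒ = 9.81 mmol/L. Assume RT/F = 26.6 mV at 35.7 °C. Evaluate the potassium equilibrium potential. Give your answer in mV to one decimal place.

-71.6 mV

E = (26.6/z) · ln([K⁺]_out/[K⁺]_in) with z = +1.
= (26.6/1) · ln(9.81/145) = 26.60 · ln(0.06766)
= 26.60 · (-2.6933) = -71.64 mV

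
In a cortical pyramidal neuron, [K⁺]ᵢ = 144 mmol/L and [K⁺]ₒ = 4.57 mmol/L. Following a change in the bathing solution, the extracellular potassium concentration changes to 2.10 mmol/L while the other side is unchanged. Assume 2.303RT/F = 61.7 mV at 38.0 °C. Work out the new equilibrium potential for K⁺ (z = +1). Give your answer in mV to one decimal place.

-113.3 mV

After the shift: [K⁺]_out = 2.10, [K⁺]_in = 144 mmol/L.
E_new = (61.7/1)·log₁₀(2.10/144) = 61.70 · (-1.8361) = -113.29 mV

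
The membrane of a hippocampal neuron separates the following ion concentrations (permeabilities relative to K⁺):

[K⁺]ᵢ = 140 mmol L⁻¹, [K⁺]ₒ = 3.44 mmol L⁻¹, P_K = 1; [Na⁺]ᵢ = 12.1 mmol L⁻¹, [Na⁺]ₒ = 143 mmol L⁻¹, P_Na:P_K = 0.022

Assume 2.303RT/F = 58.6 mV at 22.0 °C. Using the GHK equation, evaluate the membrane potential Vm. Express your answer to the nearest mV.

-78 mV

Vm = 58.6 · log₁₀[(Σ P·[cation]ₒ + Σ P·[anion]ᵢ) / (Σ P·[cation]ᵢ + Σ P·[anion]ₒ)]
Numerator = 1×3.44 + 0.022×143 = 6.586
Denominator = 1×140 + 0.022×12.1 = 140.3
Vm = 58.6 · log₁₀(0.046954) = 58.6 × (-1.3283) = -77.84 mV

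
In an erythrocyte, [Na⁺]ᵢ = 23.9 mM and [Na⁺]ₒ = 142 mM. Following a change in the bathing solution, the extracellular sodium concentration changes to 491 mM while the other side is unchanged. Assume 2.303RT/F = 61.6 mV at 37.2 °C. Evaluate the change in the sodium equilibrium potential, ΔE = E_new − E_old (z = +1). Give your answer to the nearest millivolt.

33 mV

E_old = (61.6/1)·log₁₀(142/23.9) = 47.67 mV
E_new = (61.6/1)·log₁₀(491/23.9) = 80.86 mV
ΔE = 80.86 − (47.67) = 33.19 mV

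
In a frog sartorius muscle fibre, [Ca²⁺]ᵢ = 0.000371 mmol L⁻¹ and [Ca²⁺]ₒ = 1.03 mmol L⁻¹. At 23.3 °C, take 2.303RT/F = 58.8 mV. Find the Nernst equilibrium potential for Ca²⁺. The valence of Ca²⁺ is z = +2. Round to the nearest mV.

E = (58.8/z) · log₁₀([Ca²⁺]_out/[Ca²⁺]_in) with z = +2.
= (58.8/2) · log₁₀(1.03/0.000371) = 29.40 · log₁₀(2776)
= 29.40 · (3.4435) = 101.24 mV

101 mV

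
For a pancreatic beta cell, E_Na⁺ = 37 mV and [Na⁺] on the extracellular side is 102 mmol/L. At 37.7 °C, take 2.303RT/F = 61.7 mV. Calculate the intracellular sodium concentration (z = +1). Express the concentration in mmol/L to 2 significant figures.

26 mmol/L

Nernst: E = (61.7/1) · log₁₀([out]/[in]), so log₁₀([out]/[in]) = 37.0 × 1 / 61.7 = 0.5997.
[out]/[in] = 10^(0.5997) = 3.978.
[in] = 102 / 3.978 = 25.64 mmol/L.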